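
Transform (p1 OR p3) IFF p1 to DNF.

(NOT p1 AND NOT p3) OR p1

(p1 OR p3) IFF p1
≡ ((p1 OR p3) IMPLIES p1) AND (p1 IMPLIES (p1 OR p3))   — eliminate IFF
≡ (NOT (p1 OR p3) OR p1) AND (p1 IMPLIES (p1 OR p3))   — eliminate IMPLIES
≡ (NOT (p1 OR p3) OR p1) AND (NOT p1 OR p1 OR p3)   — eliminate IMPLIES
≡ ((NOT p1 AND NOT p3) OR p1) AND (NOT p1 OR p1 OR p3)   — De Morgan
≡ (NOT p1 AND NOT p3 AND NOT p1) OR (NOT p1 AND NOT p3 AND p1) OR (NOT p1 AND NOT p3 AND p3) OR (p1 AND NOT p1) OR (p1 AND p1) OR (p1 AND p3)   — distribute AND over OR
≡ (NOT p1 AND NOT p3) OR p1   — simplify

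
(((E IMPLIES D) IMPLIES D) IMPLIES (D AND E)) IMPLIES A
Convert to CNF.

(((E IMPLIES D) IMPLIES D) IMPLIES (D AND E)) IMPLIES A
≡ NOT (((E IMPLIES D) IMPLIES D) IMPLIES (D AND E)) OR A   [eliminate IMPLIES]
≡ NOT (NOT ((E IMPLIES D) IMPLIES D) OR (D AND E)) OR A   [eliminate IMPLIES]
≡ NOT (NOT (NOT (E IMPLIES D) OR D) OR (D AND E)) OR A   [eliminate IMPLIES]
≡ NOT (NOT (NOT (NOT E OR D) OR D) OR (D AND E)) OR A   [eliminate IMPLIES]
≡ (NOT NOT (NOT (NOT E OR D) OR D) AND NOT (D AND E)) OR A   [De Morgan]
≡ ((NOT (NOT E OR D) OR D) AND NOT (D AND E)) OR A   [double negation]
≡ (((NOT NOT E AND NOT D) OR D) AND NOT (D AND E)) OR A   [De Morgan]
≡ (((E AND NOT D) OR D) AND NOT (D AND E)) OR A   [double negation]
≡ (((E AND NOT D) OR D) AND (NOT D OR NOT E)) OR A   [De Morgan]
≡ (E OR D OR A) AND (NOT D OR D OR A) AND (NOT D OR NOT E OR A)   [distribute OR over AND]
≡ (E OR D OR A) AND (NOT D OR NOT E OR A)   [simplify]

(E OR D OR A) AND (NOT D OR NOT E OR A)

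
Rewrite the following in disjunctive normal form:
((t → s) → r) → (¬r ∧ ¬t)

(¬t ∧ ¬r) ∨ (s ∧ ¬r)

((t → s) → r) → (¬r ∧ ¬t)
⇔ ¬((t → s) → r) ∨ (¬r ∧ ¬t)
⇔ ¬(¬(t → s) ∨ r) ∨ (¬r ∧ ¬t)
⇔ ¬(¬(¬t ∨ s) ∨ r) ∨ (¬r ∧ ¬t)
⇔ (¬¬(¬t ∨ s) ∧ ¬r) ∨ (¬r ∧ ¬t)
⇔ ((¬t ∨ s) ∧ ¬r) ∨ (¬r ∧ ¬t)
⇔ (¬t ∧ ¬r) ∨ (s ∧ ¬r) ∨ (¬r ∧ ¬t)
⇔ (¬t ∧ ¬r) ∨ (s ∧ ¬r)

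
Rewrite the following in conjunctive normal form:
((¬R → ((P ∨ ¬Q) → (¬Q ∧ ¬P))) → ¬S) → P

((¬R → ((P ∨ ¬Q) → (¬Q ∧ ¬P))) → ¬S) → P
≡ ¬((¬R → ((P ∨ ¬Q) → (¬Q ∧ ¬P))) → ¬S) ∨ P
≡ ¬(¬(¬R → ((P ∨ ¬Q) → (¬Q ∧ ¬P))) ∨ ¬S) ∨ P
≡ ¬(¬(¬¬R ∨ ((P ∨ ¬Q) → (¬Q ∧ ¬P))) ∨ ¬S) ∨ P
≡ ¬(¬(¬¬R ∨ ¬(P ∨ ¬Q) ∨ (¬Q ∧ ¬P)) ∨ ¬S) ∨ P
≡ (¬¬(¬¬R ∨ ¬(P ∨ ¬Q) ∨ (¬Q ∧ ¬P)) ∧ ¬¬S) ∨ P
≡ ((¬¬R ∨ ¬(P ∨ ¬Q) ∨ (¬Q ∧ ¬P)) ∧ ¬¬S) ∨ P
≡ ((R ∨ ¬(P ∨ ¬Q) ∨ (¬Q ∧ ¬P)) ∧ ¬¬S) ∨ P
≡ ((R ∨ (¬P ∧ ¬¬Q) ∨ (¬Q ∧ ¬P)) ∧ ¬¬S) ∨ P
≡ ((R ∨ (¬P ∧ Q) ∨ (¬Q ∧ ¬P)) ∧ ¬¬S) ∨ P
≡ ((R ∨ (¬P ∧ Q) ∨ (¬Q ∧ ¬P)) ∧ S) ∨ P
≡ (R ∨ ¬P ∨ ¬Q ∨ P) ∧ (R ∨ ¬P ∨ ¬P ∨ P) ∧ (R ∨ Q ∨ ¬Q ∨ P) ∧ (R ∨ Q ∨ ¬P ∨ P) ∧ (S ∨ P)
≡ S ∨ P

S ∨ P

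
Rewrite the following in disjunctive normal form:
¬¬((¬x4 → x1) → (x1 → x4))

¬¬((¬x4 → x1) → (x1 → x4))
⇔ ¬¬(¬(¬x4 → x1) ∨ (x1 → x4))   [eliminate →]
⇔ ¬¬(¬(¬¬x4 ∨ x1) ∨ (x1 → x4))   [eliminate →]
⇔ ¬¬(¬(¬¬x4 ∨ x1) ∨ ¬x1 ∨ x4)   [eliminate →]
⇔ ¬(¬¬x4 ∨ x1) ∨ ¬x1 ∨ x4   [double negation]
⇔ ¬¬¬x4 ∧ ¬x1 ∨ ¬x1 ∨ x4   [De Morgan]
⇔ ¬x4 ∧ ¬x1 ∨ ¬x1 ∨ x4   [double negation]
⇔ ¬x1 ∨ x4   [simplify]

¬x1 ∨ x4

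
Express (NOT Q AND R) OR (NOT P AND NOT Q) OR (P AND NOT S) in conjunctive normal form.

(NOT Q AND R) OR (NOT P AND NOT Q) OR (P AND NOT S)
⇔ (NOT Q OR NOT P OR P) AND (NOT Q OR NOT P OR NOT S) AND (NOT Q OR NOT Q OR P) AND (NOT Q OR NOT Q OR NOT S) AND (R OR NOT P OR P) AND (R OR NOT P OR NOT S) AND (R OR NOT Q OR P) AND (R OR NOT Q OR NOT S)   (distribute OR over AND)
⇔ (NOT Q OR P) AND (NOT Q OR NOT S) AND (R OR NOT P OR NOT S)   (simplify)

(NOT Q OR P) AND (NOT Q OR NOT S) AND (R OR NOT P OR NOT S)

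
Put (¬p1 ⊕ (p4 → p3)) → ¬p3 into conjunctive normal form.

¬p3 ∨ ¬p1

(¬p1 ⊕ (p4 → p3)) → ¬p3
≡ ¬(¬p1 ⊕ (p4 → p3)) ∨ ¬p3   (eliminate →)
≡ ¬((¬p1 ∨ (p4 → p3)) ∧ ¬(¬p1 ∧ (p4 → p3))) ∨ ¬p3   (expand ⊕)
≡ ¬((¬p1 ∨ ¬p4 ∨ p3) ∧ ¬(¬p1 ∧ (p4 → p3))) ∨ ¬p3   (eliminate →)
≡ ¬((¬p1 ∨ ¬p4 ∨ p3) ∧ ¬(¬p1 ∧ (¬p4 ∨ p3))) ∨ ¬p3   (eliminate →)
≡ ¬(¬p1 ∨ ¬p4 ∨ p3) ∨ ¬¬(¬p1 ∧ (¬p4 ∨ p3)) ∨ ¬p3   (De Morgan)
≡ (¬¬p1 ∧ ¬¬p4 ∧ ¬p3) ∨ ¬¬(¬p1 ∧ (¬p4 ∨ p3)) ∨ ¬p3   (De Morgan)
≡ (p1 ∧ ¬¬p4 ∧ ¬p3) ∨ ¬¬(¬p1 ∧ (¬p4 ∨ p3)) ∨ ¬p3   (double negation)
≡ (p1 ∧ p4 ∧ ¬p3) ∨ ¬¬(¬p1 ∧ (¬p4 ∨ p3)) ∨ ¬p3   (double negation)
≡ (p1 ∧ p4 ∧ ¬p3) ∨ (¬p1 ∧ (¬p4 ∨ p3)) ∨ ¬p3   (double negation)
≡ (p1 ∨ ¬p1 ∨ ¬p3) ∧ (p1 ∨ ¬p4 ∨ p3 ∨ ¬p3) ∧ (p4 ∨ ¬p1 ∨ ¬p3) ∧ (p4 ∨ ¬p4 ∨ p3 ∨ ¬p3) ∧ (¬p3 ∨ ¬p1 ∨ ¬p3) ∧ (¬p3 ∨ ¬p4 ∨ p3 ∨ ¬p3)   (distribute ∨ over ∧)
≡ ¬p3 ∨ ¬p1   (simplify)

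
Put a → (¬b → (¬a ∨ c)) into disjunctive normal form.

a → (¬b → (¬a ∨ c))
≡ ¬a ∨ (¬b → (¬a ∨ c))   — eliminate →
≡ ¬a ∨ ¬¬b ∨ ¬a ∨ c   — eliminate →
≡ ¬a ∨ b ∨ ¬a ∨ c   — double negation
≡ ¬a ∨ b ∨ c   — simplify

¬a ∨ b ∨ c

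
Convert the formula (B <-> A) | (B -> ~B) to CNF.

(B <-> A) | (B -> ~B)
≡ ((B -> A) & (A -> B)) | (B -> ~B)   — eliminate <->
≡ ((~B | A) & (A -> B)) | (B -> ~B)   — eliminate ->
≡ ((~B | A) & (~A | B)) | (B -> ~B)   — eliminate ->
≡ ((~B | A) & (~A | B)) | ~B | ~B   — eliminate ->
≡ (~B | A | ~B | ~B) & (~A | B | ~B | ~B)   — distribute | over &
≡ ~B | A   — simplify

~B | A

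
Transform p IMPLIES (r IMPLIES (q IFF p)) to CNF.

NOT p OR NOT r OR q

p IMPLIES (r IMPLIES (q IFF p))
≡ NOT p OR (r IMPLIES (q IFF p))   [eliminate IMPLIES]
≡ NOT p OR NOT r OR (q IFF p)   [eliminate IMPLIES]
≡ NOT p OR NOT r OR ((q IMPLIES p) AND (p IMPLIES q))   [eliminate IFF]
≡ NOT p OR NOT r OR ((NOT q OR p) AND (p IMPLIES q))   [eliminate IMPLIES]
≡ NOT p OR NOT r OR ((NOT q OR p) AND (NOT p OR q))   [eliminate IMPLIES]
≡ (NOT p OR NOT r OR NOT q OR p) AND (NOT p OR NOT r OR NOT p OR q)   [distribute OR over AND]
≡ NOT p OR NOT r OR q   [simplify]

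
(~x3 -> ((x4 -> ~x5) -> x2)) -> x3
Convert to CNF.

(~x3 -> ((x4 -> ~x5) -> x2)) -> x3
⇔ ~(~x3 -> ((x4 -> ~x5) -> x2)) | x3
⇔ ~(~~x3 | ((x4 -> ~x5) -> x2)) | x3
⇔ ~(~~x3 | ~(x4 -> ~x5) | x2) | x3
⇔ ~(~~x3 | ~(~x4 | ~x5) | x2) | x3
⇔ (~~~x3 & ~~(~x4 | ~x5) & ~x2) | x3
⇔ (~x3 & ~~(~x4 | ~x5) & ~x2) | x3
⇔ (~x3 & (~x4 | ~x5) & ~x2) | x3
⇔ (~x3 | x3) & (~x4 | ~x5 | x3) & (~x2 | x3)
⇔ (~x4 | ~x5 | x3) & (~x2 | x3)

(~x4 | ~x5 | x3) & (~x2 | x3)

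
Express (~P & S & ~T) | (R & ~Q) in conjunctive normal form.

(~P & S & ~T) | (R & ~Q)
≡ (~P | R) & (~P | ~Q) & (S | R) & (S | ~Q) & (~T | R) & (~T | ~Q)   [distribute | over &]

(~P | R) & (~P | ~Q) & (S | R) & (S | ~Q) & (~T | R) & (~T | ~Q)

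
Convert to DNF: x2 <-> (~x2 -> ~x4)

(~x2 & x4) | x2

x2 <-> (~x2 -> ~x4)
≡ (x2 -> (~x2 -> ~x4)) & ((~x2 -> ~x4) -> x2)
≡ (~x2 | (~x2 -> ~x4)) & ((~x2 -> ~x4) -> x2)
≡ (~x2 | ~~x2 | ~x4) & ((~x2 -> ~x4) -> x2)
≡ (~x2 | ~~x2 | ~x4) & (~(~x2 -> ~x4) | x2)
≡ (~x2 | ~~x2 | ~x4) & (~(~~x2 | ~x4) | x2)
≡ (~x2 | x2 | ~x4) & (~(~~x2 | ~x4) | x2)
≡ (~x2 | x2 | ~x4) & ((~~~x2 & ~~x4) | x2)
≡ (~x2 | x2 | ~x4) & ((~x2 & ~~x4) | x2)
≡ (~x2 | x2 | ~x4) & ((~x2 & x4) | x2)
≡ (~x2 & ~x2 & x4) | (~x2 & x2) | (x2 & ~x2 & x4) | (x2 & x2) | (~x4 & ~x2 & x4) | (~x4 & x2)
≡ (~x2 & x4) | x2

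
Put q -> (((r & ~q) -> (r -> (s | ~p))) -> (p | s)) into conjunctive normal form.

~q | p | s

q -> (((r & ~q) -> (r -> (s | ~p))) -> (p | s))
= ~q | (((r & ~q) -> (r -> (s | ~p))) -> (p | s))   [eliminate ->]
= ~q | ~((r & ~q) -> (r -> (s | ~p))) | p | s   [eliminate ->]
= ~q | ~(~(r & ~q) | (r -> (s | ~p))) | p | s   [eliminate ->]
= ~q | ~(~(r & ~q) | ~r | s | ~p) | p | s   [eliminate ->]
= ~q | (~~(r & ~q) & ~~r & ~s & ~~p) | p | s   [De Morgan]
= ~q | (r & ~q & ~~r & ~s & ~~p) | p | s   [double negation]
= ~q | (r & ~q & r & ~s & ~~p) | p | s   [double negation]
= ~q | (r & ~q & r & ~s & p) | p | s   [double negation]
= (~q | r | p | s) & (~q | ~q | p | s) & (~q | r | p | s) & (~q | ~s | p | s) & (~q | p | p | s)   [distribute | over &]
= ~q | p | s   [simplify]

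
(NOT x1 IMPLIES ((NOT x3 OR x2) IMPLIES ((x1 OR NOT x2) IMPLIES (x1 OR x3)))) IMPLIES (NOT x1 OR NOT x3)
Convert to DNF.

NOT x1 OR NOT x3

(NOT x1 IMPLIES ((NOT x3 OR x2) IMPLIES ((x1 OR NOT x2) IMPLIES (x1 OR x3)))) IMPLIES (NOT x1 OR NOT x3)
≡ NOT (NOT x1 IMPLIES ((NOT x3 OR x2) IMPLIES ((x1 OR NOT x2) IMPLIES (x1 OR x3)))) OR NOT x1 OR NOT x3   (eliminate IMPLIES)
≡ NOT (NOT NOT x1 OR ((NOT x3 OR x2) IMPLIES ((x1 OR NOT x2) IMPLIES (x1 OR x3)))) OR NOT x1 OR NOT x3   (eliminate IMPLIES)
≡ NOT (NOT NOT x1 OR NOT (NOT x3 OR x2) OR ((x1 OR NOT x2) IMPLIES (x1 OR x3))) OR NOT x1 OR NOT x3   (eliminate IMPLIES)
≡ NOT (NOT NOT x1 OR NOT (NOT x3 OR x2) OR NOT (x1 OR NOT x2) OR x1 OR x3) OR NOT x1 OR NOT x3   (eliminate IMPLIES)
≡ (NOT NOT NOT x1 AND NOT NOT (NOT x3 OR x2) AND NOT NOT (x1 OR NOT x2) AND NOT x1 AND NOT x3) OR NOT x1 OR NOT x3   (De Morgan)
≡ (NOT x1 AND NOT NOT (NOT x3 OR x2) AND NOT NOT (x1 OR NOT x2) AND NOT x1 AND NOT x3) OR NOT x1 OR NOT x3   (double negation)
≡ (NOT x1 AND (NOT x3 OR x2) AND NOT NOT (x1 OR NOT x2) AND NOT x1 AND NOT x3) OR NOT x1 OR NOT x3   (double negation)
≡ (NOT x1 AND (NOT x3 OR x2) AND (x1 OR NOT x2) AND NOT x1 AND NOT x3) OR NOT x1 OR NOT x3   (double negation)
≡ (NOT x1 AND NOT x3 AND x1 AND NOT x1 AND NOT x3) OR (NOT x1 AND NOT x3 AND NOT x2 AND NOT x1 AND NOT x3) OR (NOT x1 AND x2 AND x1 AND NOT x1 AND NOT x3) OR (NOT x1 AND x2 AND NOT x2 AND NOT x1 AND NOT x3) OR NOT x1 OR NOT x3   (distribute AND over OR)
≡ NOT x1 OR NOT x3   (simplify)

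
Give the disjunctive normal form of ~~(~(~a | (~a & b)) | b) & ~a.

~~(~(~a | (~a & b)) | b) & ~a
≡ (~(~a | (~a & b)) | b) & ~a   — double negation
≡ ((~~a & ~(~a & b)) | b) & ~a   — De Morgan
≡ ((a & ~(~a & b)) | b) & ~a   — double negation
≡ ((a & (~~a | ~b)) | b) & ~a   — De Morgan
≡ ((a & (a | ~b)) | b) & ~a   — double negation
≡ (a & a & ~a) | (a & ~b & ~a) | (b & ~a)   — distribute & over |
≡ b & ~a   — simplify

b & ~a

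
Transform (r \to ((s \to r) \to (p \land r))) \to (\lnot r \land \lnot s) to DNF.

(r \land \lnot p) \lor (\lnot r \land \lnot s)

(r \to ((s \to r) \to (p \land r))) \to (\lnot r \land \lnot s)
= \lnot (r \to ((s \to r) \to (p \land r))) \lor (\lnot r \land \lnot s)   (eliminate \to)
= \lnot (\lnot r \lor ((s \to r) \to (p \land r))) \lor (\lnot r \land \lnot s)   (eliminate \to)
= \lnot (\lnot r \lor \lnot (s \to r) \lor (p \land r)) \lor (\lnot r \land \lnot s)   (eliminate \to)
= \lnot (\lnot r \lor \lnot (\lnot s \lor r) \lor (p \land r)) \lor (\lnot r \land \lnot s)   (eliminate \to)
= (\lnot \lnot r \land \lnot \lnot (\lnot s \lor r) \land \lnot (p \land r)) \lor (\lnot r \land \lnot s)   (De Morgan)
= (r \land \lnot \lnot (\lnot s \lor r) \land \lnot (p \land r)) \lor (\lnot r \land \lnot s)   (double negation)
= (r \land (\lnot s \lor r) \land \lnot (p \land r)) \lor (\lnot r \land \lnot s)   (double negation)
= (r \land (\lnot s \lor r) \land (\lnot p \lor \lnot r)) \lor (\lnot r \land \lnot s)   (De Morgan)
= (r \land \lnot s \land \lnot p) \lor (r \land \lnot s \land \lnot r) \lor (r \land r \land \lnot p) \lor (r \land r \land \lnot r) \lor (\lnot r \land \lnot s)   (distribute \land over \lor)
= (r \land \lnot p) \lor (\lnot r \land \lnot s)   (simplify)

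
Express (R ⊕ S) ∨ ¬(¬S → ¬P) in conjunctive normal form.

(R ∨ S ∨ P) ∧ (¬R ∨ ¬S)

(R ⊕ S) ∨ ¬(¬S → ¬P)
≡ ((R ∨ S) ∧ ¬(R ∧ S)) ∨ ¬(¬S → ¬P)   — expand ⊕
≡ ((R ∨ S) ∧ ¬(R ∧ S)) ∨ ¬(¬¬S ∨ ¬P)   — eliminate →
≡ ((R ∨ S) ∧ (¬R ∨ ¬S)) ∨ ¬(¬¬S ∨ ¬P)   — De Morgan
≡ ((R ∨ S) ∧ (¬R ∨ ¬S)) ∨ (¬¬¬S ∧ ¬¬P)   — De Morgan
≡ ((R ∨ S) ∧ (¬R ∨ ¬S)) ∨ (¬S ∧ ¬¬P)   — double negation
≡ ((R ∨ S) ∧ (¬R ∨ ¬S)) ∨ (¬S ∧ P)   — double negation
≡ (R ∨ S ∨ ¬S) ∧ (R ∨ S ∨ P) ∧ (¬R ∨ ¬S ∨ ¬S) ∧ (¬R ∨ ¬S ∨ P)   — distribute ∨ over ∧
≡ (R ∨ S ∨ P) ∧ (¬R ∨ ¬S)   — simplify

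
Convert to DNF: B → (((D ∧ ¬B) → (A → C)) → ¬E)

¬B ∨ ¬E

B → (((D ∧ ¬B) → (A → C)) → ¬E)
= ¬B ∨ (((D ∧ ¬B) → (A → C)) → ¬E)   [eliminate →]
= ¬B ∨ ¬((D ∧ ¬B) → (A → C)) ∨ ¬E   [eliminate →]
= ¬B ∨ ¬(¬(D ∧ ¬B) ∨ (A → C)) ∨ ¬E   [eliminate →]
= ¬B ∨ ¬(¬(D ∧ ¬B) ∨ ¬A ∨ C) ∨ ¬E   [eliminate →]
= ¬B ∨ (¬¬(D ∧ ¬B) ∧ ¬¬A ∧ ¬C) ∨ ¬E   [De Morgan]
= ¬B ∨ (D ∧ ¬B ∧ ¬¬A ∧ ¬C) ∨ ¬E   [double negation]
= ¬B ∨ (D ∧ ¬B ∧ A ∧ ¬C) ∨ ¬E   [double negation]
= ¬B ∨ ¬E   [simplify]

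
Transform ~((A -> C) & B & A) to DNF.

~((A -> C) & B & A)
≡ ~((~A | C) & B & A)   [eliminate ->]
≡ ~(~A | C) | ~B | ~A   [De Morgan]
≡ (~~A & ~C) | ~B | ~A   [De Morgan]
≡ (A & ~C) | ~B | ~A   [double negation]

(A & ~C) | ~B | ~A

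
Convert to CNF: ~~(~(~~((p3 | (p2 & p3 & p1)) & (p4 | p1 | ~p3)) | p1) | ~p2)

~~(~(~~((p3 | (p2 & p3 & p1)) & (p4 | p1 | ~p3)) | p1) | ~p2)
≡ ~(~~((p3 | (p2 & p3 & p1)) & (p4 | p1 | ~p3)) | p1) | ~p2   — double negation
≡ (~~~((p3 | (p2 & p3 & p1)) & (p4 | p1 | ~p3)) & ~p1) | ~p2   — De Morgan
≡ (~((p3 | (p2 & p3 & p1)) & (p4 | p1 | ~p3)) & ~p1) | ~p2   — double negation
≡ ((~(p3 | (p2 & p3 & p1)) | ~(p4 | p1 | ~p3)) & ~p1) | ~p2   — De Morgan
≡ (((~p3 & ~(p2 & p3 & p1)) | ~(p4 | p1 | ~p3)) & ~p1) | ~p2   — De Morgan
≡ (((~p3 & (~p2 | ~p3 | ~p1)) | ~(p4 | p1 | ~p3)) & ~p1) | ~p2   — De Morgan
≡ (((~p3 & (~p2 | ~p3 | ~p1)) | (~p4 & ~p1 & ~~p3)) & ~p1) | ~p2   — De Morgan
≡ (((~p3 & (~p2 | ~p3 | ~p1)) | (~p4 & ~p1 & p3)) & ~p1) | ~p2   — double negation
≡ (~p3 | ~p4 | ~p2) & (~p3 | ~p1 | ~p2) & (~p3 | p3 | ~p2) & (~p2 | ~p3 | ~p1 | ~p4 | ~p2) & (~p2 | ~p3 | ~p1 | ~p1 | ~p2) & (~p2 | ~p3 | ~p1 | p3 | ~p2) & (~p1 | ~p2)   — distribute | over &
≡ (~p3 | ~p4 | ~p2) & (~p1 | ~p2)   — simplify

(~p3 | ~p4 | ~p2) & (~p1 | ~p2)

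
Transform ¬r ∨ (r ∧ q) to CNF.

¬r ∨ (r ∧ q)
⇔ (¬r ∨ r) ∧ (¬r ∨ q)   [distribute ∨ over ∧]
⇔ ¬r ∨ q   [simplify]

¬r ∨ q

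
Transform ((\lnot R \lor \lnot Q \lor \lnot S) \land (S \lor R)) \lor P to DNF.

((\lnot R \lor \lnot Q \lor \lnot S) \land (S \lor R)) \lor P
≡ (\lnot R \land S) \lor (\lnot R \land R) \lor (\lnot Q \land S) \lor (\lnot Q \land R) \lor (\lnot S \land S) \lor (\lnot S \land R) \lor P   (distribute \land over \lor)
≡ (\lnot R \land S) \lor (\lnot Q \land S) \lor (\lnot Q \land R) \lor (\lnot S \land R) \lor P   (simplify)

(\lnot R \land S) \lor (\lnot Q \land S) \lor (\lnot Q \land R) \lor (\lnot S \land R) \lor P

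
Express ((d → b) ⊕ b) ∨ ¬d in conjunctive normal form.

(¬d ∨ b) ∧ (¬b ∨ ¬d)

((d → b) ⊕ b) ∨ ¬d
≡ (((d → b) ∨ b) ∧ ¬((d → b) ∧ b)) ∨ ¬d
≡ ((¬d ∨ b ∨ b) ∧ ¬((d → b) ∧ b)) ∨ ¬d
≡ ((¬d ∨ b ∨ b) ∧ ¬((¬d ∨ b) ∧ b)) ∨ ¬d
≡ ((¬d ∨ b ∨ b) ∧ (¬(¬d ∨ b) ∨ ¬b)) ∨ ¬d
≡ ((¬d ∨ b ∨ b) ∧ ((¬¬d ∧ ¬b) ∨ ¬b)) ∨ ¬d
≡ ((¬d ∨ b ∨ b) ∧ ((d ∧ ¬b) ∨ ¬b)) ∨ ¬d
≡ (¬d ∨ b ∨ b ∨ ¬d) ∧ (d ∨ ¬b ∨ ¬d) ∧ (¬b ∨ ¬b ∨ ¬d)
≡ (¬d ∨ b) ∧ (¬b ∨ ¬d)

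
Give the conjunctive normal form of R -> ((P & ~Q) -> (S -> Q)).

R -> ((P & ~Q) -> (S -> Q))
≡ ~R | ((P & ~Q) -> (S -> Q))   (eliminate ->)
≡ ~R | ~(P & ~Q) | (S -> Q)   (eliminate ->)
≡ ~R | ~(P & ~Q) | ~S | Q   (eliminate ->)
≡ ~R | ~P | ~~Q | ~S | Q   (De Morgan)
≡ ~R | ~P | Q | ~S | Q   (double negation)
≡ ~R | ~P | Q | ~S   (simplify)

~R | ~P | Q | ~S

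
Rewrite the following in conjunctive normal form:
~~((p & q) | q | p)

p | q

~~((p & q) | q | p)
≡ (p & q) | q | p
≡ (p | q | p) & (q | q | p)
≡ p | q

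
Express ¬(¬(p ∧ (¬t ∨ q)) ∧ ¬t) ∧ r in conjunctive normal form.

¬(¬(p ∧ (¬t ∨ q)) ∧ ¬t) ∧ r
⇔ (¬¬(p ∧ (¬t ∨ q)) ∨ ¬¬t) ∧ r
⇔ ((p ∧ (¬t ∨ q)) ∨ ¬¬t) ∧ r
⇔ ((p ∧ (¬t ∨ q)) ∨ t) ∧ r
⇔ (p ∨ t) ∧ (¬t ∨ q ∨ t) ∧ r
⇔ (p ∨ t) ∧ r

(p ∨ t) ∧ r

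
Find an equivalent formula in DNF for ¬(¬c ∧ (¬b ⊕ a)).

c ∨ (b ∧ ¬a) ∨ (a ∧ ¬b)

¬(¬c ∧ (¬b ⊕ a))
≡ ¬(¬c ∧ ((¬b ∧ ¬a) ∨ (¬¬b ∧ a)))   — expand ⊕
≡ ¬¬c ∨ ¬((¬b ∧ ¬a) ∨ (¬¬b ∧ a))   — De Morgan
≡ c ∨ ¬((¬b ∧ ¬a) ∨ (¬¬b ∧ a))   — double negation
≡ c ∨ (¬(¬b ∧ ¬a) ∧ ¬(¬¬b ∧ a))   — De Morgan
≡ c ∨ ((¬¬b ∨ ¬¬a) ∧ ¬(¬¬b ∧ a))   — De Morgan
≡ c ∨ ((b ∨ ¬¬a) ∧ ¬(¬¬b ∧ a))   — double negation
≡ c ∨ ((b ∨ a) ∧ ¬(¬¬b ∧ a))   — double negation
≡ c ∨ ((b ∨ a) ∧ (¬¬¬b ∨ ¬a))   — De Morgan
≡ c ∨ ((b ∨ a) ∧ (¬b ∨ ¬a))   — double negation
≡ c ∨ (b ∧ ¬b) ∨ (b ∧ ¬a) ∨ (a ∧ ¬b) ∨ (a ∧ ¬a)   — distribute ∧ over ∨
≡ c ∨ (b ∧ ¬a) ∨ (a ∧ ¬b)   — simplify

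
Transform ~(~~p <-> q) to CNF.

(p | q) & (~q | ~p)

~(~~p <-> q)
≡ ~((~~p -> q) & (q -> ~~p))   [eliminate <->]
≡ ~((~~~p | q) & (q -> ~~p))   [eliminate ->]
≡ ~((~~~p | q) & (~q | ~~p))   [eliminate ->]
≡ ~(~~~p | q) | ~(~q | ~~p)   [De Morgan]
≡ (~~~~p & ~q) | ~(~q | ~~p)   [De Morgan]
≡ (~~p & ~q) | ~(~q | ~~p)   [double negation]
≡ (p & ~q) | ~(~q | ~~p)   [double negation]
≡ (p & ~q) | (~~q & ~~~p)   [De Morgan]
≡ (p & ~q) | (q & ~~~p)   [double negation]
≡ (p & ~q) | (q & ~p)   [double negation]
≡ (p | q) & (p | ~p) & (~q | q) & (~q | ~p)   [distribute | over &]
≡ (p | q) & (~q | ~p)   [simplify]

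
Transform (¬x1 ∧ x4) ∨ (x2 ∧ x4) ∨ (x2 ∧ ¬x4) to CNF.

(¬x1 ∧ x4) ∨ (x2 ∧ x4) ∨ (x2 ∧ ¬x4)
≡ (¬x1 ∨ x2 ∨ x2) ∧ (¬x1 ∨ x2 ∨ ¬x4) ∧ (¬x1 ∨ x4 ∨ x2) ∧ (¬x1 ∨ x4 ∨ ¬x4) ∧ (x4 ∨ x2 ∨ x2) ∧ (x4 ∨ x2 ∨ ¬x4) ∧ (x4 ∨ x4 ∨ x2) ∧ (x4 ∨ x4 ∨ ¬x4)   [distribute ∨ over ∧]
≡ (¬x1 ∨ x2) ∧ (x4 ∨ x2)   [simplify]

(¬x1 ∨ x2) ∧ (x4 ∨ x2)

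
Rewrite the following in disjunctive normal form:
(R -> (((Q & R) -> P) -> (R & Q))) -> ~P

(R -> (((Q & R) -> P) -> (R & Q))) -> ~P
≡ ~(R -> (((Q & R) -> P) -> (R & Q))) | ~P   [eliminate ->]
≡ ~(~R | (((Q & R) -> P) -> (R & Q))) | ~P   [eliminate ->]
≡ ~(~R | ~((Q & R) -> P) | (R & Q)) | ~P   [eliminate ->]
≡ ~(~R | ~(~(Q & R) | P) | (R & Q)) | ~P   [eliminate ->]
≡ (~~R & ~~(~(Q & R) | P) & ~(R & Q)) | ~P   [De Morgan]
≡ (R & ~~(~(Q & R) | P) & ~(R & Q)) | ~P   [double negation]
≡ (R & (~(Q & R) | P) & ~(R & Q)) | ~P   [double negation]
≡ (R & (~Q | ~R | P) & ~(R & Q)) | ~P   [De Morgan]
≡ (R & (~Q | ~R | P) & (~R | ~Q)) | ~P   [De Morgan]
≡ (R & ~Q & ~R) | (R & ~Q & ~Q) | (R & ~R & ~R) | (R & ~R & ~Q) | (R & P & ~R) | (R & P & ~Q) | ~P   [distribute & over |]
≡ (R & ~Q) | ~P   [simplify]

(R & ~Q) | ~P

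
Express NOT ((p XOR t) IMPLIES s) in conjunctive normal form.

NOT ((p XOR t) IMPLIES s)
≡ NOT (NOT (p XOR t) OR s)   (eliminate IMPLIES)
≡ NOT (NOT ((p OR t) AND NOT (p AND t)) OR s)   (expand XOR)
≡ NOT NOT ((p OR t) AND NOT (p AND t)) AND NOT s   (De Morgan)
≡ (p OR t) AND NOT (p AND t) AND NOT s   (double negation)
≡ (p OR t) AND (NOT p OR NOT t) AND NOT s   (De Morgan)

(p OR t) AND (NOT p OR NOT t) AND NOT s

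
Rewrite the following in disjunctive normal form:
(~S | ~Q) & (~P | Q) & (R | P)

(~S & ~P & R) | (~S & Q & R) | (~S & Q & P) | (~Q & ~P & R)

(~S | ~Q) & (~P | Q) & (R | P)
⇔ (~S & ~P & R) | (~S & ~P & P) | (~S & Q & R) | (~S & Q & P) | (~Q & ~P & R) | (~Q & ~P & P) | (~Q & Q & R) | (~Q & Q & P)   — distribute & over |
⇔ (~S & ~P & R) | (~S & Q & R) | (~S & Q & P) | (~Q & ~P & R)   — simplify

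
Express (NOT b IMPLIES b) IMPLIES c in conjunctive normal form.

NOT b OR c

(NOT b IMPLIES b) IMPLIES c
≡ NOT (NOT b IMPLIES b) OR c   (eliminate IMPLIES)
≡ NOT (NOT NOT b OR b) OR c   (eliminate IMPLIES)
≡ (NOT NOT NOT b AND NOT b) OR c   (De Morgan)
≡ (NOT b AND NOT b) OR c   (double negation)
≡ (NOT b OR c) AND (NOT b OR c)   (distribute OR over AND)
≡ NOT b OR c   (simplify)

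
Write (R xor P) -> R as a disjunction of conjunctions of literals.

(~R & ~P) | R

(R xor P) -> R
≡ ~(R xor P) | R   [eliminate ->]
≡ ~((R & ~P) | (~R & P)) | R   [expand xor]
≡ (~(R & ~P) & ~(~R & P)) | R   [De Morgan]
≡ ((~R | ~~P) & ~(~R & P)) | R   [De Morgan]
≡ ((~R | P) & ~(~R & P)) | R   [double negation]
≡ ((~R | P) & (~~R | ~P)) | R   [De Morgan]
≡ ((~R | P) & (R | ~P)) | R   [double negation]
≡ (~R & R) | (~R & ~P) | (P & R) | (P & ~P) | R   [distribute & over |]
≡ (~R & ~P) | R   [simplify]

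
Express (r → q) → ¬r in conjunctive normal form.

(r → q) → ¬r
= ¬(r → q) ∨ ¬r   — eliminate →
= ¬(¬r ∨ q) ∨ ¬r   — eliminate →
= (¬¬r ∧ ¬q) ∨ ¬r   — De Morgan
= (r ∧ ¬q) ∨ ¬r   — double negation
= (r ∨ ¬r) ∧ (¬q ∨ ¬r)   — distribute ∨ over ∧
= ¬q ∨ ¬r   — simplify

¬q ∨ ¬r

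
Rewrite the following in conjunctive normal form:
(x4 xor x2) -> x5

(x4 xor x2) -> x5
≡ ~(x4 xor x2) | x5   (eliminate ->)
≡ ~((x4 | x2) & ~(x4 & x2)) | x5   (expand xor)
≡ ~(x4 | x2) | ~~(x4 & x2) | x5   (De Morgan)
≡ (~x4 & ~x2) | ~~(x4 & x2) | x5   (De Morgan)
≡ (~x4 & ~x2) | (x4 & x2) | x5   (double negation)
≡ (~x4 | x4 | x5) & (~x4 | x2 | x5) & (~x2 | x4 | x5) & (~x2 | x2 | x5)   (distribute | over &)
≡ (~x4 | x2 | x5) & (~x2 | x4 | x5)   (simplify)

(~x4 | x2 | x5) & (~x2 | x4 | x5)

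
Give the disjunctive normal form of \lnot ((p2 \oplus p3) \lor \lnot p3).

\lnot ((p2 \oplus p3) \lor \lnot p3)
≡ \lnot ((p2 \land \lnot p3) \lor (\lnot p2 \land p3) \lor \lnot p3)
≡ \lnot (p2 \land \lnot p3) \land \lnot (\lnot p2 \land p3) \land \lnot \lnot p3
≡ (\lnot p2 \lor \lnot \lnot p3) \land \lnot (\lnot p2 \land p3) \land \lnot \lnot p3
≡ (\lnot p2 \lor p3) \land \lnot (\lnot p2 \land p3) \land \lnot \lnot p3
≡ (\lnot p2 \lor p3) \land (\lnot \lnot p2 \lor \lnot p3) \land \lnot \lnot p3
≡ (\lnot p2 \lor p3) \land (p2 \lor \lnot p3) \land \lnot \lnot p3
≡ (\lnot p2 \lor p3) \land (p2 \lor \lnot p3) \land p3
≡ (\lnot p2 \land p2 \land p3) \lor (\lnot p2 \land \lnot p3 \land p3) \lor (p3 \land p2 \land p3) \lor (p3 \land \lnot p3 \land p3)
≡ p3 \land p2

p3 \land p2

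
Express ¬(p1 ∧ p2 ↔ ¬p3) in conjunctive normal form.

(p1 ∨ ¬p3) ∧ (p2 ∨ ¬p3) ∧ (p3 ∨ ¬p1 ∨ ¬p2)

¬(p1 ∧ p2 ↔ ¬p3)
⇔ ¬((p1 ∧ p2 → ¬p3) ∧ (¬p3 → p1 ∧ p2))   [eliminate ↔]
⇔ ¬((¬(p1 ∧ p2) ∨ ¬p3) ∧ (¬p3 → p1 ∧ p2))   [eliminate →]
⇔ ¬((¬(p1 ∧ p2) ∨ ¬p3) ∧ (¬¬p3 ∨ p1 ∧ p2))   [eliminate →]
⇔ ¬(¬(p1 ∧ p2) ∨ ¬p3) ∨ ¬(¬¬p3 ∨ p1 ∧ p2)   [De Morgan]
⇔ ¬¬(p1 ∧ p2) ∧ ¬¬p3 ∨ ¬(¬¬p3 ∨ p1 ∧ p2)   [De Morgan]
⇔ p1 ∧ p2 ∧ ¬¬p3 ∨ ¬(¬¬p3 ∨ p1 ∧ p2)   [double negation]
⇔ p1 ∧ p2 ∧ p3 ∨ ¬(¬¬p3 ∨ p1 ∧ p2)   [double negation]
⇔ p1 ∧ p2 ∧ p3 ∨ ¬¬¬p3 ∧ ¬(p1 ∧ p2)   [De Morgan]
⇔ p1 ∧ p2 ∧ p3 ∨ ¬p3 ∧ ¬(p1 ∧ p2)   [double negation]
⇔ p1 ∧ p2 ∧ p3 ∨ ¬p3 ∧ (¬p1 ∨ ¬p2)   [De Morgan]
⇔ (p1 ∨ ¬p3) ∧ (p1 ∨ ¬p1 ∨ ¬p2) ∧ (p2 ∨ ¬p3) ∧ (p2 ∨ ¬p1 ∨ ¬p2) ∧ (p3 ∨ ¬p3) ∧ (p3 ∨ ¬p1 ∨ ¬p2)   [distribute ∨ over ∧]
⇔ (p1 ∨ ¬p3) ∧ (p2 ∨ ¬p3) ∧ (p3 ∨ ¬p1 ∨ ¬p2)   [simplify]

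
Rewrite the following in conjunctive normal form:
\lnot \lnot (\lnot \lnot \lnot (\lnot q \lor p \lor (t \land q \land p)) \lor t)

\lnot \lnot (\lnot \lnot \lnot (\lnot q \lor p \lor (t \land q \land p)) \lor t)
⇔ \lnot \lnot \lnot (\lnot q \lor p \lor (t \land q \land p)) \lor t   — double negation
⇔ \lnot (\lnot q \lor p \lor (t \land q \land p)) \lor t   — double negation
⇔ (\lnot \lnot q \land \lnot p \land \lnot (t \land q \land p)) \lor t   — De Morgan
⇔ (q \land \lnot p \land \lnot (t \land q \land p)) \lor t   — double negation
⇔ (q \land \lnot p \land (\lnot t \lor \lnot q \lor \lnot p)) \lor t   — De Morgan
⇔ (q \lor t) \land (\lnot p \lor t) \land (\lnot t \lor \lnot q \lor \lnot p \lor t)   — distribute \lor over \land
⇔ (q \lor t) \land (\lnot p \lor t)   — simplify

(q \lor t) \land (\lnot p \lor t)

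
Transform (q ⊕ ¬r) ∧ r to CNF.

(q ⊕ ¬r) ∧ r
≡ (q ∨ ¬r) ∧ ¬(q ∧ ¬r) ∧ r   (expand ⊕)
≡ (q ∨ ¬r) ∧ (¬q ∨ ¬¬r) ∧ r   (De Morgan)
≡ (q ∨ ¬r) ∧ (¬q ∨ r) ∧ r   (double negation)
≡ (q ∨ ¬r) ∧ r   (simplify)

(q ∨ ¬r) ∧ r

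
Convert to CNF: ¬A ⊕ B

(¬A ∨ B) ∧ (A ∨ ¬B)

¬A ⊕ B
⇔ (¬A ∨ B) ∧ ¬(¬A ∧ B)
⇔ (¬A ∨ B) ∧ (¬¬A ∨ ¬B)
⇔ (¬A ∨ B) ∧ (A ∨ ¬B)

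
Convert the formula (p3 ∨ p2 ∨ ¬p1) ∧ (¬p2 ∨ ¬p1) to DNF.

(p3 ∧ ¬p2) ∨ ¬p1

(p3 ∨ p2 ∨ ¬p1) ∧ (¬p2 ∨ ¬p1)
= (p3 ∧ ¬p2) ∨ (p3 ∧ ¬p1) ∨ (p2 ∧ ¬p2) ∨ (p2 ∧ ¬p1) ∨ (¬p1 ∧ ¬p2) ∨ (¬p1 ∧ ¬p1)   [distribute ∧ over ∨]
= (p3 ∧ ¬p2) ∨ ¬p1   [simplify]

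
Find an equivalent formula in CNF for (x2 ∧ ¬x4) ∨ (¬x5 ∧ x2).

x2 ∧ (¬x4 ∨ ¬x5)

(x2 ∧ ¬x4) ∨ (¬x5 ∧ x2)
≡ (x2 ∨ ¬x5) ∧ (x2 ∨ x2) ∧ (¬x4 ∨ ¬x5) ∧ (¬x4 ∨ x2)   [distribute ∨ over ∧]
≡ x2 ∧ (¬x4 ∨ ¬x5)   [simplify]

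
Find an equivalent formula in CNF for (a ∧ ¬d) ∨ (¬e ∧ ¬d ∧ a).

(a ∧ ¬d) ∨ (¬e ∧ ¬d ∧ a)
≡ (a ∨ ¬e) ∧ (a ∨ ¬d) ∧ (a ∨ a) ∧ (¬d ∨ ¬e) ∧ (¬d ∨ ¬d) ∧ (¬d ∨ a)   [distribute ∨ over ∧]
≡ a ∧ ¬d   [simplify]

a ∧ ¬d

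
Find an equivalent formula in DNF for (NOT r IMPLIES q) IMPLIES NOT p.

(NOT r IMPLIES q) IMPLIES NOT p
≡ NOT (NOT r IMPLIES q) OR NOT p   (eliminate IMPLIES)
≡ NOT (NOT NOT r OR q) OR NOT p   (eliminate IMPLIES)
≡ (NOT NOT NOT r AND NOT q) OR NOT p   (De Morgan)
≡ (NOT r AND NOT q) OR NOT p   (double negation)

(NOT r AND NOT q) OR NOT p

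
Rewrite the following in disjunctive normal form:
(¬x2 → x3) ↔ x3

(¬x2 → x3) ↔ x3
⇔ ((¬x2 → x3) → x3) ∧ (x3 → (¬x2 → x3))   (eliminate ↔)
⇔ (¬(¬x2 → x3) ∨ x3) ∧ (x3 → (¬x2 → x3))   (eliminate →)
⇔ (¬(¬¬x2 ∨ x3) ∨ x3) ∧ (x3 → (¬x2 → x3))   (eliminate →)
⇔ (¬(¬¬x2 ∨ x3) ∨ x3) ∧ (¬x3 ∨ (¬x2 → x3))   (eliminate →)
⇔ (¬(¬¬x2 ∨ x3) ∨ x3) ∧ (¬x3 ∨ ¬¬x2 ∨ x3)   (eliminate →)
⇔ ((¬¬¬x2 ∧ ¬x3) ∨ x3) ∧ (¬x3 ∨ ¬¬x2 ∨ x3)   (De Morgan)
⇔ ((¬x2 ∧ ¬x3) ∨ x3) ∧ (¬x3 ∨ ¬¬x2 ∨ x3)   (double negation)
⇔ ((¬x2 ∧ ¬x3) ∨ x3) ∧ (¬x3 ∨ x2 ∨ x3)   (double negation)
⇔ (¬x2 ∧ ¬x3 ∧ ¬x3) ∨ (¬x2 ∧ ¬x3 ∧ x2) ∨ (¬x2 ∧ ¬x3 ∧ x3) ∨ (x3 ∧ ¬x3) ∨ (x3 ∧ x2) ∨ (x3 ∧ x3)   (distribute ∧ over ∨)
⇔ (¬x2 ∧ ¬x3) ∨ x3   (simplify)

(¬x2 ∧ ¬x3) ∨ x3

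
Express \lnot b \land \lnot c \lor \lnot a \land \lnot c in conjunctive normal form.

\lnot b \land \lnot c \lor \lnot a \land \lnot c
≡ (\lnot b \lor \lnot a) \land (\lnot b \lor \lnot c) \land (\lnot c \lor \lnot a) \land (\lnot c \lor \lnot c)   — distribute \lor over \land
≡ (\lnot b \lor \lnot a) \land \lnot c   — simplify

(\lnot b \lor \lnot a) \land \lnot c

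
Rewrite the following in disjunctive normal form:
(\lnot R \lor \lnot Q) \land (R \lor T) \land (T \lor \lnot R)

(\lnot R \lor \lnot Q) \land (R \lor T) \land (T \lor \lnot R)
⇔ (\lnot R \land R \land T) \lor (\lnot R \land R \land \lnot R) \lor (\lnot R \land T \land T) \lor (\lnot R \land T \land \lnot R) \lor (\lnot Q \land R \land T) \lor (\lnot Q \land R \land \lnot R) \lor (\lnot Q \land T \land T) \lor (\lnot Q \land T \land \lnot R)   [distribute \land over \lor]
⇔ (\lnot R \land T) \lor (\lnot Q \land T)   [simplify]

(\lnot R \land T) \lor (\lnot Q \land T)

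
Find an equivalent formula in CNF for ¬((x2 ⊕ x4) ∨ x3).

(¬x2 ∨ x4) ∧ (¬x4 ∨ x2) ∧ ¬x3

¬((x2 ⊕ x4) ∨ x3)
≡ ¬(((x2 ∨ x4) ∧ ¬(x2 ∧ x4)) ∨ x3)   [expand ⊕]
≡ ¬((x2 ∨ x4) ∧ ¬(x2 ∧ x4)) ∧ ¬x3   [De Morgan]
≡ (¬(x2 ∨ x4) ∨ ¬¬(x2 ∧ x4)) ∧ ¬x3   [De Morgan]
≡ ((¬x2 ∧ ¬x4) ∨ ¬¬(x2 ∧ x4)) ∧ ¬x3   [De Morgan]
≡ ((¬x2 ∧ ¬x4) ∨ (x2 ∧ x4)) ∧ ¬x3   [double negation]
≡ (¬x2 ∨ x2) ∧ (¬x2 ∨ x4) ∧ (¬x4 ∨ x2) ∧ (¬x4 ∨ x4) ∧ ¬x3   [distribute ∨ over ∧]
≡ (¬x2 ∨ x4) ∧ (¬x4 ∨ x2) ∧ ¬x3   [simplify]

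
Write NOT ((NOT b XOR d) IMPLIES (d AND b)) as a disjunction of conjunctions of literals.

NOT b AND NOT d

NOT ((NOT b XOR d) IMPLIES (d AND b))
≡ NOT (NOT (NOT b XOR d) OR (d AND b))   — eliminate IMPLIES
≡ NOT (NOT ((NOT b AND NOT d) OR (NOT NOT b AND d)) OR (d AND b))   — expand XOR
≡ NOT NOT ((NOT b AND NOT d) OR (NOT NOT b AND d)) AND NOT (d AND b)   — De Morgan
≡ ((NOT b AND NOT d) OR (NOT NOT b AND d)) AND NOT (d AND b)   — double negation
≡ ((NOT b AND NOT d) OR (b AND d)) AND NOT (d AND b)   — double negation
≡ ((NOT b AND NOT d) OR (b AND d)) AND (NOT d OR NOT b)   — De Morgan
≡ (NOT b AND NOT d AND NOT d) OR (NOT b AND NOT d AND NOT b) OR (b AND d AND NOT d) OR (b AND d AND NOT b)   — distribute AND over OR
≡ NOT b AND NOT d   — simplify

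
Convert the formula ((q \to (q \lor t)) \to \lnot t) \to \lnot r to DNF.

((q \to (q \lor t)) \to \lnot t) \to \lnot r
⇔ \lnot ((q \to (q \lor t)) \to \lnot t) \lor \lnot r
⇔ \lnot (\lnot (q \to (q \lor t)) \lor \lnot t) \lor \lnot r
⇔ \lnot (\lnot (\lnot q \lor q \lor t) \lor \lnot t) \lor \lnot r
⇔ (\lnot \lnot (\lnot q \lor q \lor t) \land \lnot \lnot t) \lor \lnot r
⇔ ((\lnot q \lor q \lor t) \land \lnot \lnot t) \lor \lnot r
⇔ ((\lnot q \lor q \lor t) \land t) \lor \lnot r
⇔ (\lnot q \land t) \lor (q \land t) \lor (t \land t) \lor \lnot r
⇔ t \lor \lnot r

t \lor \lnot r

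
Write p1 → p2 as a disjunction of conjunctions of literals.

¬p1 ∨ p2

p1 → p2
⇔ ¬p1 ∨ p2   (eliminate →)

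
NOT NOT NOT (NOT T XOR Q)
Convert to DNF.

(T AND NOT Q) OR (Q AND NOT T)

NOT NOT NOT (NOT T XOR Q)
≡ NOT NOT NOT ((NOT T AND NOT Q) OR (NOT NOT T AND Q))
≡ NOT ((NOT T AND NOT Q) OR (NOT NOT T AND Q))
≡ NOT (NOT T AND NOT Q) AND NOT (NOT NOT T AND Q)
≡ (NOT NOT T OR NOT NOT Q) AND NOT (NOT NOT T AND Q)
≡ (T OR NOT NOT Q) AND NOT (NOT NOT T AND Q)
≡ (T OR Q) AND NOT (NOT NOT T AND Q)
≡ (T OR Q) AND (NOT NOT NOT T OR NOT Q)
≡ (T OR Q) AND (NOT T OR NOT Q)
≡ (T AND NOT T) OR (T AND NOT Q) OR (Q AND NOT T) OR (Q AND NOT Q)
≡ (T AND NOT Q) OR (Q AND NOT T)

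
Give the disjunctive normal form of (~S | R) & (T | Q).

(~S & T) | (~S & Q) | (R & T) | (R & Q)

(~S | R) & (T | Q)
⇔ (~S & T) | (~S & Q) | (R & T) | (R & Q)   [distribute & over |]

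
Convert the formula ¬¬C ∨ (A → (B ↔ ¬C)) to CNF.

C ∨ ¬A ∨ B

¬¬C ∨ (A → (B ↔ ¬C))
≡ ¬¬C ∨ ¬A ∨ (B ↔ ¬C)
≡ ¬¬C ∨ ¬A ∨ ((B → ¬C) ∧ (¬C → B))
≡ ¬¬C ∨ ¬A ∨ ((¬B ∨ ¬C) ∧ (¬C → B))
≡ ¬¬C ∨ ¬A ∨ ((¬B ∨ ¬C) ∧ (¬¬C ∨ B))
≡ C ∨ ¬A ∨ ((¬B ∨ ¬C) ∧ (¬¬C ∨ B))
≡ C ∨ ¬A ∨ ((¬B ∨ ¬C) ∧ (C ∨ B))
≡ (C ∨ ¬A ∨ ¬B ∨ ¬C) ∧ (C ∨ ¬A ∨ C ∨ B)
≡ C ∨ ¬A ∨ B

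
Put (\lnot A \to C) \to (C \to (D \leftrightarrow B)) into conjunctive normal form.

(\lnot A \to C) \to (C \to (D \leftrightarrow B))
≡ \lnot (\lnot A \to C) \lor (C \to (D \leftrightarrow B))   [eliminate \to]
≡ \lnot (\lnot \lnot A \lor C) \lor (C \to (D \leftrightarrow B))   [eliminate \to]
≡ \lnot (\lnot \lnot A \lor C) \lor \lnot C \lor (D \leftrightarrow B)   [eliminate \to]
≡ \lnot (\lnot \lnot A \lor C) \lor \lnot C \lor ((D \to B) \land (B \to D))   [eliminate \leftrightarrow]
≡ \lnot (\lnot \lnot A \lor C) \lor \lnot C \lor ((\lnot D \lor B) \land (B \to D))   [eliminate \to]
≡ \lnot (\lnot \lnot A \lor C) \lor \lnot C \lor ((\lnot D \lor B) \land (\lnot B \lor D))   [eliminate \to]
≡ (\lnot \lnot \lnot A \land \lnot C) \lor \lnot C \lor ((\lnot D \lor B) \land (\lnot B \lor D))   [De Morgan]
≡ (\lnot A \land \lnot C) \lor \lnot C \lor ((\lnot D \lor B) \land (\lnot B \lor D))   [double negation]
≡ (\lnot A \lor \lnot C \lor \lnot D \lor B) \land (\lnot A \lor \lnot C \lor \lnot B \lor D) \land (\lnot C \lor \lnot C \lor \lnot D \lor B) \land (\lnot C \lor \lnot C \lor \lnot B \lor D)   [distribute \lor over \land]
≡ (\lnot C \lor \lnot D \lor B) \land (\lnot C \lor \lnot B \lor D)   [simplify]

(\lnot C \lor \lnot D \lor B) \land (\lnot C \lor \lnot B \lor D)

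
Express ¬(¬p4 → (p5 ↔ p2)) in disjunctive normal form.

¬p4 ∧ p5 ∧ ¬p2 ∨ ¬p4 ∧ p2 ∧ ¬p5

¬(¬p4 → (p5 ↔ p2))
= ¬(¬¬p4 ∨ (p5 ↔ p2))   (eliminate →)
= ¬(¬¬p4 ∨ (p5 → p2) ∧ (p2 → p5))   (eliminate ↔)
= ¬(¬¬p4 ∨ (¬p5 ∨ p2) ∧ (p2 → p5))   (eliminate →)
= ¬(¬¬p4 ∨ (¬p5 ∨ p2) ∧ (¬p2 ∨ p5))   (eliminate →)
= ¬¬¬p4 ∧ ¬((¬p5 ∨ p2) ∧ (¬p2 ∨ p5))   (De Morgan)
= ¬p4 ∧ ¬((¬p5 ∨ p2) ∧ (¬p2 ∨ p5))   (double negation)
= ¬p4 ∧ (¬(¬p5 ∨ p2) ∨ ¬(¬p2 ∨ p5))   (De Morgan)
= ¬p4 ∧ (¬¬p5 ∧ ¬p2 ∨ ¬(¬p2 ∨ p5))   (De Morgan)
= ¬p4 ∧ (p5 ∧ ¬p2 ∨ ¬(¬p2 ∨ p5))   (double negation)
= ¬p4 ∧ (p5 ∧ ¬p2 ∨ ¬¬p2 ∧ ¬p5)   (De Morgan)
= ¬p4 ∧ (p5 ∧ ¬p2 ∨ p2 ∧ ¬p5)   (double negation)
= ¬p4 ∧ p5 ∧ ¬p2 ∨ ¬p4 ∧ p2 ∧ ¬p5   (distribute ∧ over ∨)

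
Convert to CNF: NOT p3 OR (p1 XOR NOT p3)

NOT p3 OR (p1 XOR NOT p3)
= NOT p3 OR ((p1 OR NOT p3) AND NOT (p1 AND NOT p3))   — expand XOR
= NOT p3 OR ((p1 OR NOT p3) AND (NOT p1 OR NOT NOT p3))   — De Morgan
= NOT p3 OR ((p1 OR NOT p3) AND (NOT p1 OR p3))   — double negation
= (NOT p3 OR p1 OR NOT p3) AND (NOT p3 OR NOT p1 OR p3)   — distribute OR over AND
= NOT p3 OR p1   — simplify

NOT p3 OR p1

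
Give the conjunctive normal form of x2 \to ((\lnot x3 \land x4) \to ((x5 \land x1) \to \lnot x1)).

x2 \to ((\lnot x3 \land x4) \to ((x5 \land x1) \to \lnot x1))
⇔ \lnot x2 \lor ((\lnot x3 \land x4) \to ((x5 \land x1) \to \lnot x1))
⇔ \lnot x2 \lor \lnot (\lnot x3 \land x4) \lor ((x5 \land x1) \to \lnot x1)
⇔ \lnot x2 \lor \lnot (\lnot x3 \land x4) \lor \lnot (x5 \land x1) \lor \lnot x1
⇔ \lnot x2 \lor \lnot \lnot x3 \lor \lnot x4 \lor \lnot (x5 \land x1) \lor \lnot x1
⇔ \lnot x2 \lor x3 \lor \lnot x4 \lor \lnot (x5 \land x1) \lor \lnot x1
⇔ \lnot x2 \lor x3 \lor \lnot x4 \lor \lnot x5 \lor \lnot x1 \lor \lnot x1
⇔ \lnot x2 \lor x3 \lor \lnot x4 \lor \lnot x5 \lor \lnot x1

\lnot x2 \lor x3 \lor \lnot x4 \lor \lnot x5 \lor \lnot x1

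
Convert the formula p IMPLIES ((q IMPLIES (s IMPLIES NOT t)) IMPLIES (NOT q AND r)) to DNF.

NOT p OR (q AND s AND t) OR (NOT q AND r)

p IMPLIES ((q IMPLIES (s IMPLIES NOT t)) IMPLIES (NOT q AND r))
⇔ NOT p OR ((q IMPLIES (s IMPLIES NOT t)) IMPLIES (NOT q AND r))   — eliminate IMPLIES
⇔ NOT p OR NOT (q IMPLIES (s IMPLIES NOT t)) OR (NOT q AND r)   — eliminate IMPLIES
⇔ NOT p OR NOT (NOT q OR (s IMPLIES NOT t)) OR (NOT q AND r)   — eliminate IMPLIES
⇔ NOT p OR NOT (NOT q OR NOT s OR NOT t) OR (NOT q AND r)   — eliminate IMPLIES
⇔ NOT p OR (NOT NOT q AND NOT NOT s AND NOT NOT t) OR (NOT q AND r)   — De Morgan
⇔ NOT p OR (q AND NOT NOT s AND NOT NOT t) OR (NOT q AND r)   — double negation
⇔ NOT p OR (q AND s AND NOT NOT t) OR (NOT q AND r)   — double negation
⇔ NOT p OR (q AND s AND t) OR (NOT q AND r)   — double negation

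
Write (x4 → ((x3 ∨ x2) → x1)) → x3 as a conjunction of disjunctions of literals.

(x4 → ((x3 ∨ x2) → x1)) → x3
≡ ¬(x4 → ((x3 ∨ x2) → x1)) ∨ x3
≡ ¬(¬x4 ∨ ((x3 ∨ x2) → x1)) ∨ x3
≡ ¬(¬x4 ∨ ¬(x3 ∨ x2) ∨ x1) ∨ x3
≡ (¬¬x4 ∧ ¬¬(x3 ∨ x2) ∧ ¬x1) ∨ x3
≡ (x4 ∧ ¬¬(x3 ∨ x2) ∧ ¬x1) ∨ x3
≡ (x4 ∧ (x3 ∨ x2) ∧ ¬x1) ∨ x3
≡ (x4 ∨ x3) ∧ (x3 ∨ x2 ∨ x3) ∧ (¬x1 ∨ x3)
≡ (x4 ∨ x3) ∧ (x3 ∨ x2) ∧ (¬x1 ∨ x3)

(x4 ∨ x3) ∧ (x3 ∨ x2) ∧ (¬x1 ∨ x3)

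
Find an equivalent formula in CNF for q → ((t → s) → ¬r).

q → ((t → s) → ¬r)
≡ ¬q ∨ ((t → s) → ¬r)   (eliminate →)
≡ ¬q ∨ ¬(t → s) ∨ ¬r   (eliminate →)
≡ ¬q ∨ ¬(¬t ∨ s) ∨ ¬r   (eliminate →)
≡ ¬q ∨ (¬¬t ∧ ¬s) ∨ ¬r   (De Morgan)
≡ ¬q ∨ (t ∧ ¬s) ∨ ¬r   (double negation)
≡ (¬q ∨ t ∨ ¬r) ∧ (¬q ∨ ¬s ∨ ¬r)   (distribute ∨ over ∧)

(¬q ∨ t ∨ ¬r) ∧ (¬q ∨ ¬s ∨ ¬r)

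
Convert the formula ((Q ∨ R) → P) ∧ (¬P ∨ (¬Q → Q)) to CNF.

(¬Q ∨ P) ∧ (¬R ∨ P) ∧ (¬P ∨ Q)

((Q ∨ R) → P) ∧ (¬P ∨ (¬Q → Q))
≡ (¬(Q ∨ R) ∨ P) ∧ (¬P ∨ (¬Q → Q))   [eliminate →]
≡ (¬(Q ∨ R) ∨ P) ∧ (¬P ∨ ¬¬Q ∨ Q)   [eliminate →]
≡ ((¬Q ∧ ¬R) ∨ P) ∧ (¬P ∨ ¬¬Q ∨ Q)   [De Morgan]
≡ ((¬Q ∧ ¬R) ∨ P) ∧ (¬P ∨ Q ∨ Q)   [double negation]
≡ (¬Q ∨ P) ∧ (¬R ∨ P) ∧ (¬P ∨ Q ∨ Q)   [distribute ∨ over ∧]
≡ (¬Q ∨ P) ∧ (¬R ∨ P) ∧ (¬P ∨ Q)   [simplify]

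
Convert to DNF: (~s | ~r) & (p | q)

(~s | ~r) & (p | q)
⇔ (~s & p) | (~s & q) | (~r & p) | (~r & q)   [distribute & over |]

(~s & p) | (~s & q) | (~r & p) | (~r & q)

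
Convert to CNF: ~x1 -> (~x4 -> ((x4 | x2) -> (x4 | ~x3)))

x1 | x4 | ~x2 | ~x3

~x1 -> (~x4 -> ((x4 | x2) -> (x4 | ~x3)))
≡ ~~x1 | (~x4 -> ((x4 | x2) -> (x4 | ~x3)))   — eliminate ->
≡ ~~x1 | ~~x4 | ((x4 | x2) -> (x4 | ~x3))   — eliminate ->
≡ ~~x1 | ~~x4 | ~(x4 | x2) | x4 | ~x3   — eliminate ->
≡ x1 | ~~x4 | ~(x4 | x2) | x4 | ~x3   — double negation
≡ x1 | x4 | ~(x4 | x2) | x4 | ~x3   — double negation
≡ x1 | x4 | (~x4 & ~x2) | x4 | ~x3   — De Morgan
≡ (x1 | x4 | ~x4 | x4 | ~x3) & (x1 | x4 | ~x2 | x4 | ~x3)   — distribute | over &
≡ x1 | x4 | ~x2 | ~x3   — simplify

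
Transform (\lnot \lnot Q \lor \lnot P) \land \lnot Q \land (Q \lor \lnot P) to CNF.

(Q \lor \lnot P) \land \lnot Q

(\lnot \lnot Q \lor \lnot P) \land \lnot Q \land (Q \lor \lnot P)
⇔ (Q \lor \lnot P) \land \lnot Q \land (Q \lor \lnot P)   — double negation
⇔ (Q \lor \lnot P) \land \lnot Q   — simplify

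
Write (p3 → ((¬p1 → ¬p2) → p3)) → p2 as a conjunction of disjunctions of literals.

(p3 ∨ p2) ∧ (¬p3 ∨ p2)

(p3 → ((¬p1 → ¬p2) → p3)) → p2
⇔ ¬(p3 → ((¬p1 → ¬p2) → p3)) ∨ p2
⇔ ¬(¬p3 ∨ ((¬p1 → ¬p2) → p3)) ∨ p2
⇔ ¬(¬p3 ∨ ¬(¬p1 → ¬p2) ∨ p3) ∨ p2
⇔ ¬(¬p3 ∨ ¬(¬¬p1 ∨ ¬p2) ∨ p3) ∨ p2
⇔ (¬¬p3 ∧ ¬¬(¬¬p1 ∨ ¬p2) ∧ ¬p3) ∨ p2
⇔ (p3 ∧ ¬¬(¬¬p1 ∨ ¬p2) ∧ ¬p3) ∨ p2
⇔ (p3 ∧ (¬¬p1 ∨ ¬p2) ∧ ¬p3) ∨ p2
⇔ (p3 ∧ (p1 ∨ ¬p2) ∧ ¬p3) ∨ p2
⇔ (p3 ∨ p2) ∧ (p1 ∨ ¬p2 ∨ p2) ∧ (¬p3 ∨ p2)
⇔ (p3 ∨ p2) ∧ (¬p3 ∨ p2)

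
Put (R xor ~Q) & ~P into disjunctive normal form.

(R xor ~Q) & ~P
≡ ((R & ~~Q) | (~R & ~Q)) & ~P   (expand xor)
≡ ((R & Q) | (~R & ~Q)) & ~P   (double negation)
≡ (R & Q & ~P) | (~R & ~Q & ~P)   (distribute & over |)

(R & Q & ~P) | (~R & ~Q & ~P)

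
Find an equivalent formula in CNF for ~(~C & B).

C | ~B

~(~C & B)
≡ ~~C | ~B   — De Morgan
≡ C | ~B   — double negation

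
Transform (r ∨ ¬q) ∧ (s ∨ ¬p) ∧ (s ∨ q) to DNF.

(r ∨ ¬q) ∧ (s ∨ ¬p) ∧ (s ∨ q)
≡ (r ∧ s ∧ s) ∨ (r ∧ s ∧ q) ∨ (r ∧ ¬p ∧ s) ∨ (r ∧ ¬p ∧ q) ∨ (¬q ∧ s ∧ s) ∨ (¬q ∧ s ∧ q) ∨ (¬q ∧ ¬p ∧ s) ∨ (¬q ∧ ¬p ∧ q)   [distribute ∧ over ∨]
≡ (r ∧ s) ∨ (r ∧ ¬p ∧ q) ∨ (¬q ∧ s)   [simplify]

(r ∧ s) ∨ (r ∧ ¬p ∧ q) ∨ (¬q ∧ s)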